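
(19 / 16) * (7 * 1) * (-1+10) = 1197 / 16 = 74.81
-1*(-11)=11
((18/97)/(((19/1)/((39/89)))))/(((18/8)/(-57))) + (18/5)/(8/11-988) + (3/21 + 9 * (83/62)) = 102394679531/8476958525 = 12.08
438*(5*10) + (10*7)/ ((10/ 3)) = 21921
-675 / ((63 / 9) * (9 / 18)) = -192.86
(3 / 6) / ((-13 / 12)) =-6 / 13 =-0.46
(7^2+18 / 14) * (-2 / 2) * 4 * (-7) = 1408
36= 36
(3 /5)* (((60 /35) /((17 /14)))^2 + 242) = 211542 /1445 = 146.40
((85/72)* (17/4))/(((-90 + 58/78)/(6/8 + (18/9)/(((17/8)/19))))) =-1400035/1336704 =-1.05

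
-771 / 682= -1.13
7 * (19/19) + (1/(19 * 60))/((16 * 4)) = 510721/72960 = 7.00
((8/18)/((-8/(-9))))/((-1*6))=-1/12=-0.08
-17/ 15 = -1.13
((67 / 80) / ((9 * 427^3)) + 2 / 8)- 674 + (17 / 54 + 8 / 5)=-671.84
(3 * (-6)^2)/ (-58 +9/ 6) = -216/ 113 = -1.91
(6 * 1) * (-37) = -222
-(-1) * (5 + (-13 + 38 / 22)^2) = 15981 / 121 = 132.07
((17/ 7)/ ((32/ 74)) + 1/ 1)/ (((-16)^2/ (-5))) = -0.13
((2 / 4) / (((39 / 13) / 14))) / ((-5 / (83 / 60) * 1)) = -581 / 900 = -0.65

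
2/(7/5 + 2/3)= 30/31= 0.97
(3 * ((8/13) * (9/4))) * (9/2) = 243/13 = 18.69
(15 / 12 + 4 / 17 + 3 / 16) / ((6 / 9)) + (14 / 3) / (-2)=287 / 1632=0.18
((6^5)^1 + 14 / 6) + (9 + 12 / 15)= 116822 / 15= 7788.13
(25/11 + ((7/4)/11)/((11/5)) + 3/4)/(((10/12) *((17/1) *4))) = 2247/41140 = 0.05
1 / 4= 0.25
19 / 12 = 1.58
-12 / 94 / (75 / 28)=-56 / 1175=-0.05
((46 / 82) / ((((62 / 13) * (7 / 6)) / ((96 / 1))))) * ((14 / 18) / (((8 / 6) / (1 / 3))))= 1.88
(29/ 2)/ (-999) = -29/ 1998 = -0.01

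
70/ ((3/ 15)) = 350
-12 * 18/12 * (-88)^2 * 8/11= -101376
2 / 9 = 0.22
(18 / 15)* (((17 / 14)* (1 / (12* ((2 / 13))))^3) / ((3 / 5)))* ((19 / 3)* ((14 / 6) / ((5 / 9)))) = 709631 / 69120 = 10.27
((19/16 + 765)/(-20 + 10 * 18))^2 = 150283081/6553600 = 22.93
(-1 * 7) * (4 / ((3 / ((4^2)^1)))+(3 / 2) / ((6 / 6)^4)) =-959 / 6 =-159.83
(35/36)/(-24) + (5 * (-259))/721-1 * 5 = -608405/88992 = -6.84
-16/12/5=-4/15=-0.27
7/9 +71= 646/9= 71.78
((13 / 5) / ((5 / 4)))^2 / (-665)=-2704 / 415625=-0.01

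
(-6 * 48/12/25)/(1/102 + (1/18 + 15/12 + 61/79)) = -1160352/2523175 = -0.46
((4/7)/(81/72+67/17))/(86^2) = 136/8917727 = 0.00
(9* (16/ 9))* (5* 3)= 240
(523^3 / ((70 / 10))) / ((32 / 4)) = 143055667 / 56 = 2554565.48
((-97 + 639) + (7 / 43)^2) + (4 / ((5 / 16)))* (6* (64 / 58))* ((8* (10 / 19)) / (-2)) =370451961 / 1018799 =363.62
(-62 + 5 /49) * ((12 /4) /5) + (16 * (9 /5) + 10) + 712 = 174847 /245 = 713.66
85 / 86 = 0.99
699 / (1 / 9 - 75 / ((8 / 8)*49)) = -308259 / 626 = -492.43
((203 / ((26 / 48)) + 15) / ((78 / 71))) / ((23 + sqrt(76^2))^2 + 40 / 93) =11152467 / 308098154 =0.04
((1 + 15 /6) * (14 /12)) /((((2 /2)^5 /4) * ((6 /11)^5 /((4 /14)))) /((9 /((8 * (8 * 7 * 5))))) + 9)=7891499 /37714788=0.21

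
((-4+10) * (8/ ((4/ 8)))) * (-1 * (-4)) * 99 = 38016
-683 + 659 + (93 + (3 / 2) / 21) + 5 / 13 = 12641 / 182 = 69.46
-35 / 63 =-5 / 9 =-0.56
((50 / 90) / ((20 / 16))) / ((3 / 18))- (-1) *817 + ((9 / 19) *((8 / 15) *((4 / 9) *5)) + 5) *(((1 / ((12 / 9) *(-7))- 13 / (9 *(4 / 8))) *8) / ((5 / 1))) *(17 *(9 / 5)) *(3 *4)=-17894501 / 1995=-8969.67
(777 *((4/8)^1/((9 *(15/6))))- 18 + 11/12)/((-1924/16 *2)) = -11/14430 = -0.00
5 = 5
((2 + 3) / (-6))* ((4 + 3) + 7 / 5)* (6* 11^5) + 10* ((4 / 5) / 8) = -6764141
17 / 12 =1.42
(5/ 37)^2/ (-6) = -25/ 8214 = -0.00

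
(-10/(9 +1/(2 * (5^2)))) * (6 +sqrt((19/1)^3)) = -9500 * sqrt(19)/451- 3000/451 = -98.47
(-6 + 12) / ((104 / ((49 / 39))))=49 / 676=0.07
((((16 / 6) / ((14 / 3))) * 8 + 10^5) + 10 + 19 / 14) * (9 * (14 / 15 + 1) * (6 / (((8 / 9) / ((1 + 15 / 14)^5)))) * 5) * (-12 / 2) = -202391126685141669 / 15059072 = -13439813999.50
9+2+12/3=15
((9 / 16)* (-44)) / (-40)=99 / 160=0.62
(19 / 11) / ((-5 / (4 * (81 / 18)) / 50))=-3420 / 11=-310.91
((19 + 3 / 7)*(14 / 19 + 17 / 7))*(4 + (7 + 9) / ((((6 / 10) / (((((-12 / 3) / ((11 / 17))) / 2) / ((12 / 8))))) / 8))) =-2469107744 / 92169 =-26788.92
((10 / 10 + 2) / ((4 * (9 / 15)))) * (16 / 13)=20 / 13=1.54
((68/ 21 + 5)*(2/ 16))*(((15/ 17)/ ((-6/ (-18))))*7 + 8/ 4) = 60377/ 2856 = 21.14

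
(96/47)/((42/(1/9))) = 0.01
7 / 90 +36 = 3247 / 90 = 36.08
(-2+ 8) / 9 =0.67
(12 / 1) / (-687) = -4 / 229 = -0.02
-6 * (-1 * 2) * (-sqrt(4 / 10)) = -12 * sqrt(10) / 5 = -7.59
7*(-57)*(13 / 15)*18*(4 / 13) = -9576 / 5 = -1915.20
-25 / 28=-0.89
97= 97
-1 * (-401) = 401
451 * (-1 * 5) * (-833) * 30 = 56352450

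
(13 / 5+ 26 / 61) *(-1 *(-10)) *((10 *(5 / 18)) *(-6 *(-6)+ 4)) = 1846000 / 549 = 3362.48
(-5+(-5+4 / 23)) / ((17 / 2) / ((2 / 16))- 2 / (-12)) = -1356 / 9407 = -0.14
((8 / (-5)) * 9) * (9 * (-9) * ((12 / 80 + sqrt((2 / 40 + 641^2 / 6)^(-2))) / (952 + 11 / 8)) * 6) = 29749568544 / 27015445475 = 1.10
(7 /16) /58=7 /928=0.01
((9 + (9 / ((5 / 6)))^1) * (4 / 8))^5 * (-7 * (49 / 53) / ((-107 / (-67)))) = -218547023367519 / 567100000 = -385376.52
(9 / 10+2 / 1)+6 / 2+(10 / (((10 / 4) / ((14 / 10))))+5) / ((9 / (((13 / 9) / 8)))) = 3961 / 648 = 6.11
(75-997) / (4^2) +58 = 3 / 8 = 0.38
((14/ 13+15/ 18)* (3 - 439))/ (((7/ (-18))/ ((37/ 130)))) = 3605502/ 5915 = 609.55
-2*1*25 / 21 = -50 / 21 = -2.38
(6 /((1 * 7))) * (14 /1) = 12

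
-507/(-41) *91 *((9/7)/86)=16.82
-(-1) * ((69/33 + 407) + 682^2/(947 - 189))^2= 18178984197124/17380561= 1045937.71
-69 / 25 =-2.76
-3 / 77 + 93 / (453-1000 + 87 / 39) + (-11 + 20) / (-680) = -41329173 / 185406760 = -0.22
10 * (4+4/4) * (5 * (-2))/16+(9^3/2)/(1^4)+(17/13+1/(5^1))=87037/260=334.76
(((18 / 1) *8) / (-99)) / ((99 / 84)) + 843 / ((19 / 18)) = 5499650 / 6897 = 797.40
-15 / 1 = -15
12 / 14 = 6 / 7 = 0.86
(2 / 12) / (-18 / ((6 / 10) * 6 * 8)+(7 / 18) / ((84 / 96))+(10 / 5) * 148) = 12 / 21299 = 0.00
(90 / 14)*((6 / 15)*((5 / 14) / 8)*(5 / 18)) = 25 / 784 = 0.03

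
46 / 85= 0.54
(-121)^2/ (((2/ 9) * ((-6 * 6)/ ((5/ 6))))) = -73205/ 48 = -1525.10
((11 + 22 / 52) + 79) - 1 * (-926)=26427 / 26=1016.42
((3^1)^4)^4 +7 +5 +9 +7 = 43046749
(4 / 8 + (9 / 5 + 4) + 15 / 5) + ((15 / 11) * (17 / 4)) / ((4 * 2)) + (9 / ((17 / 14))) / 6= 336891 / 29920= 11.26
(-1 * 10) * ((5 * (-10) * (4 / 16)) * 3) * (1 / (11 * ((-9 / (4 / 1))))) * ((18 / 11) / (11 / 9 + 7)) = -3.02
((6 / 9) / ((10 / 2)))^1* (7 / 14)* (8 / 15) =8 / 225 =0.04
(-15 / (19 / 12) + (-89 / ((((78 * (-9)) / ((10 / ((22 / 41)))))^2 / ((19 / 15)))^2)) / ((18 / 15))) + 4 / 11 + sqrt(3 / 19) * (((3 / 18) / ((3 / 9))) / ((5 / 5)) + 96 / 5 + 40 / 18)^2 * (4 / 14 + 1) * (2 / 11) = -33234567049798406311 / 3648098449621825056 + 3892729 * sqrt(57) / 658350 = 35.53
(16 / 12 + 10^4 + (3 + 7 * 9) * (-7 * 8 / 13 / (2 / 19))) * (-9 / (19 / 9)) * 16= -122997312 / 247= -497964.83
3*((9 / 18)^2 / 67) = 0.01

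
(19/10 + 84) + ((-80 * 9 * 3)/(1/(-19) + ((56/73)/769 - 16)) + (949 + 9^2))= 71362916813/57069070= 1250.47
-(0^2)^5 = 0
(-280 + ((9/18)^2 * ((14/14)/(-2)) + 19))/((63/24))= -2089/21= -99.48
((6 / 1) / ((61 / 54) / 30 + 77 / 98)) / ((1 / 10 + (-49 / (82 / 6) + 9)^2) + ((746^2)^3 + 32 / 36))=1470538800 / 34781836279678702190556719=0.00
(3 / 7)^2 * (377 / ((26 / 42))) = 783 / 7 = 111.86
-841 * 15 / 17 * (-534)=6736410 / 17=396259.41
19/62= 0.31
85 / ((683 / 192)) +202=154286 / 683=225.89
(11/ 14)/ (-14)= -11/ 196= -0.06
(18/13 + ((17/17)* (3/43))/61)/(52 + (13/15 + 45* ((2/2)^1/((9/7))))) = 708795/44942482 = 0.02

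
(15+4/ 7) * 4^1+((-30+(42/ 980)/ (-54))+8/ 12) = 41519/ 1260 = 32.95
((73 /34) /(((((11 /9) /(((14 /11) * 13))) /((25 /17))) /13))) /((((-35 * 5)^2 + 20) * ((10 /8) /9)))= 1036308 /7937963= 0.13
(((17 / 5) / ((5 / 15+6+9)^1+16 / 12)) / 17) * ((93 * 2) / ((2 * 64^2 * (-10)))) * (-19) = 0.00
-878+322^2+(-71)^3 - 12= -255117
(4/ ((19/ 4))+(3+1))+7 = 225/ 19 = 11.84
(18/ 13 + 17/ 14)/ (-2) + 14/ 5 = 2731/ 1820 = 1.50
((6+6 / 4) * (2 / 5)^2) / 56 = 3 / 140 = 0.02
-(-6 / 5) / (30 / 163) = 163 / 25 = 6.52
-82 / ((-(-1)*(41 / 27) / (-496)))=26784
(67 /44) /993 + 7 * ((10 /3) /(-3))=-1019279 /131076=-7.78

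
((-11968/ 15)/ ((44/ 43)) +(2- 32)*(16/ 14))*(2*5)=-8140.19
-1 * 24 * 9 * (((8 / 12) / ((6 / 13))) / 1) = -312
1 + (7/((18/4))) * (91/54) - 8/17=13016/4131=3.15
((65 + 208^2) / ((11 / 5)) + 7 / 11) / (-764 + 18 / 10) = -1083260 / 41921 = -25.84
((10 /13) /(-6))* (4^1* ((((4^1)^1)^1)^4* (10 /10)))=-5120 /39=-131.28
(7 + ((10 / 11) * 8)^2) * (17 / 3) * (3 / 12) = 123199 / 1452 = 84.85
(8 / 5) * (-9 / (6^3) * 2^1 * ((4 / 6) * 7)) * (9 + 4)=-364 / 45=-8.09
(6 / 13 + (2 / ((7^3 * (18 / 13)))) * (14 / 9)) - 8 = -388624 / 51597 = -7.53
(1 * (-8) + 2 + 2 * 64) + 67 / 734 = 89615 / 734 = 122.09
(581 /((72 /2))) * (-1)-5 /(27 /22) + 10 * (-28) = -32423 /108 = -300.21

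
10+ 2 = 12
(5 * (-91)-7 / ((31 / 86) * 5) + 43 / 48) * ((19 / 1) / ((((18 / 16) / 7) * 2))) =-453188323 / 16740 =-27072.18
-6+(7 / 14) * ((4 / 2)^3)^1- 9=-11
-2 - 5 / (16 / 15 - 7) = -1.16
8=8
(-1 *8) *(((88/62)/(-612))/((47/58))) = 5104/222921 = 0.02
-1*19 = -19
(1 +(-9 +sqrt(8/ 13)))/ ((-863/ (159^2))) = 202248/ 863 - 50562*sqrt(26)/ 11219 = 211.37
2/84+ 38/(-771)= -275/10794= -0.03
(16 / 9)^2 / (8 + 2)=128 / 405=0.32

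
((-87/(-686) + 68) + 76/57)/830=142949/1708140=0.08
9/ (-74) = -9/ 74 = -0.12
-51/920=-0.06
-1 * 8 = -8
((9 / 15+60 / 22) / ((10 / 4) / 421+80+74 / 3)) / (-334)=-231129 / 2428541555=-0.00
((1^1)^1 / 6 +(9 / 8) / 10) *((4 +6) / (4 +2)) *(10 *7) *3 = 2345 / 24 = 97.71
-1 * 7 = -7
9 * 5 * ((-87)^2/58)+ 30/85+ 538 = 217969/34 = 6410.85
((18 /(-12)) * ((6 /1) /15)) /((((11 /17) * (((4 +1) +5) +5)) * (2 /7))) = -119 /550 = -0.22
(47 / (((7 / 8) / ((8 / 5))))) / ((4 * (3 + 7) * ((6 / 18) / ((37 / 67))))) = 41736 / 11725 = 3.56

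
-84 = -84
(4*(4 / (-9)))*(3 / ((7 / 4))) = -64 / 21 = -3.05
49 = 49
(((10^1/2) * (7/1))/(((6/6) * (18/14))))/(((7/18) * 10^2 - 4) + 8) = 245/386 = 0.63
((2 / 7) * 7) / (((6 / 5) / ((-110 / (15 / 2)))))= -220 / 9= -24.44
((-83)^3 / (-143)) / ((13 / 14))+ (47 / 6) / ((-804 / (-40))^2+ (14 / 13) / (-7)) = 12608272338152 / 2927997501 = 4306.11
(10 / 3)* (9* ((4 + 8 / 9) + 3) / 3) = 710 / 9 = 78.89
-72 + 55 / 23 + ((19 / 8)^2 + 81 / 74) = -3424341 / 54464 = -62.87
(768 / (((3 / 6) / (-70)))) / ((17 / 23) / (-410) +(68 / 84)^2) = -447135897600 / 2717773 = -164522.90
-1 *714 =-714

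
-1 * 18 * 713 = -12834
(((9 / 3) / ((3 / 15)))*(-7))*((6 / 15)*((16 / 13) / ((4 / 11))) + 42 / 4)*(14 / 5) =-226527 / 65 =-3485.03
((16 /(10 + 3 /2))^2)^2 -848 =-236256592 /279841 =-844.25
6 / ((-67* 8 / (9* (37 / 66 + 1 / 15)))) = -1863 / 29480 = -0.06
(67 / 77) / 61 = 67 / 4697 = 0.01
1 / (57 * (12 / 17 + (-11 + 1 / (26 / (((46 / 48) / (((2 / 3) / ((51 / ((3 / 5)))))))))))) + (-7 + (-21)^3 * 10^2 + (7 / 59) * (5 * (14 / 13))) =-1601925292402919 / 1729742235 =-926106.36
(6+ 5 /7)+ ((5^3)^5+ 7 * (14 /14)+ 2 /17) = 3631591798521 /119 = 30517578138.83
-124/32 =-3.88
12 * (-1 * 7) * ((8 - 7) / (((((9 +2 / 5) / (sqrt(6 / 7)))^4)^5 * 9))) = -7688671875000000000000 / 111645061901724298056602371105742792390407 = -0.00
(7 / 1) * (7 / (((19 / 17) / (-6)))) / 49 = -102 / 19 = -5.37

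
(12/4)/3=1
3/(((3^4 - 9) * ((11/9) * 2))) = 0.02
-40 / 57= -0.70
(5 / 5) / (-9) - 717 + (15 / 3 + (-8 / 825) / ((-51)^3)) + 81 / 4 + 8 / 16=-302642151043 / 437748300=-691.36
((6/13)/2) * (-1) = -3/13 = -0.23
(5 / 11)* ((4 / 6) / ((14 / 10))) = 50 / 231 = 0.22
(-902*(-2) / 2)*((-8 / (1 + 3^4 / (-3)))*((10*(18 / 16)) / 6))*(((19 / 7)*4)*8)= 4113120 / 91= 45199.12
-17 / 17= -1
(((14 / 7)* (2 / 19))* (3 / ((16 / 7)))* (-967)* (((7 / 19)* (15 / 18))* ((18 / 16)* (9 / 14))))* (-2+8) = -8224335 / 23104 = -355.97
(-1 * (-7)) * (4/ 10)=14/ 5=2.80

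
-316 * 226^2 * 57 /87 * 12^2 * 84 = -3709363037184 /29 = -127909070247.72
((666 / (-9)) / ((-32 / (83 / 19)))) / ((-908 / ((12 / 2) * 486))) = -2238759 / 69008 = -32.44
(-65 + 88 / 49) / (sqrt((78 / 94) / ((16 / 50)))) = -6194 * sqrt(3666) / 9555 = -39.25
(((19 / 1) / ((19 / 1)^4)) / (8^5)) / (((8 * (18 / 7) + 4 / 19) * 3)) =7 / 98088124416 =0.00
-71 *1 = -71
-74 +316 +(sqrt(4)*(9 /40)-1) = 4829 /20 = 241.45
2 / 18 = 1 / 9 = 0.11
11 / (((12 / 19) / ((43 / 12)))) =8987 / 144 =62.41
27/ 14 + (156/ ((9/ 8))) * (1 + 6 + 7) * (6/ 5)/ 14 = 11783/ 70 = 168.33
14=14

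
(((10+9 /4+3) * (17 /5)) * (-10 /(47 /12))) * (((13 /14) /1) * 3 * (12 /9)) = -161772 /329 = -491.71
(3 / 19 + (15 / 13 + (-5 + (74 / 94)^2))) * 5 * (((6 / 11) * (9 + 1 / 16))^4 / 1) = -18733930877503125 / 2045047383808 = -9160.63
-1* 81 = -81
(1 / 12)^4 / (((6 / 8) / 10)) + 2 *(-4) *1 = -62203 / 7776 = -8.00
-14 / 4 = -7 / 2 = -3.50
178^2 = 31684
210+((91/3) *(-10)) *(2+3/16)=-10885/24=-453.54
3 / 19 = 0.16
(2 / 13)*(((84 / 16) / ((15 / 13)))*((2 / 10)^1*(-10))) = -7 / 5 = -1.40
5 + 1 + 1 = 7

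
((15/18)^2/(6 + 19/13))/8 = 325/27936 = 0.01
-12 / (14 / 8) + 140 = 133.14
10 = 10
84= 84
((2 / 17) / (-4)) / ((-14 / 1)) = 1 / 476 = 0.00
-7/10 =-0.70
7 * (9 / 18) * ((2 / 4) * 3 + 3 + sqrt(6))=24.32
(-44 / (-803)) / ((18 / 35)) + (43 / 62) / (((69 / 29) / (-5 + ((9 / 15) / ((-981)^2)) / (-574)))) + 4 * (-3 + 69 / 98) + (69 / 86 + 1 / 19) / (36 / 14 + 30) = -656598622772167252717 / 62483592342413644920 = -10.51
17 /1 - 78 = -61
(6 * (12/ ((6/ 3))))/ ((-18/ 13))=-26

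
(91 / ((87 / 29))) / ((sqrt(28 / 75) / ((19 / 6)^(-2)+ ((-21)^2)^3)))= 670834010535*sqrt(21) / 722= 4257822205.02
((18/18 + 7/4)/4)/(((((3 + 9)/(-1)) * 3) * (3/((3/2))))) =-11/1152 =-0.01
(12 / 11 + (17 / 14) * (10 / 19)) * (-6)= -15186 / 1463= -10.38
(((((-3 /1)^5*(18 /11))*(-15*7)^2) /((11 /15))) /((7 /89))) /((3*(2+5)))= -437946750 /121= -3619394.63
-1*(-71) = 71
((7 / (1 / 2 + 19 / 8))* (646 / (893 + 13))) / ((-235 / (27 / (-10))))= 81396 / 4080775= 0.02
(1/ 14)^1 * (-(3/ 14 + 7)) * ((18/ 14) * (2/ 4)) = -909/ 2744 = -0.33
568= 568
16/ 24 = 2/ 3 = 0.67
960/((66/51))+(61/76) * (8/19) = 2947102/3971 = 742.16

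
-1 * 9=-9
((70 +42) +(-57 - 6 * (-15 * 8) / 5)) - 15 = 184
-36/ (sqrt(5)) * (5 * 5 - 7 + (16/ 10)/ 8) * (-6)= 19656 * sqrt(5)/ 25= 1758.09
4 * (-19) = -76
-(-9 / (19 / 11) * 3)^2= -88209 / 361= -244.35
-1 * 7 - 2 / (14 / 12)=-61 / 7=-8.71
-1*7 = -7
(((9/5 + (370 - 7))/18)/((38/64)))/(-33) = -512/495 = -1.03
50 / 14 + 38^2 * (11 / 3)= 111263 / 21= 5298.24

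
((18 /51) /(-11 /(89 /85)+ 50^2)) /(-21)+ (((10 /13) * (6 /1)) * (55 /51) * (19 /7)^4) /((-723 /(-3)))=31761838319318 /28333657089465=1.12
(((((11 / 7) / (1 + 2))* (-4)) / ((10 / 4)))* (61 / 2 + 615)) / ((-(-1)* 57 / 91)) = -738452 / 855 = -863.69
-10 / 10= -1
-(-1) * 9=9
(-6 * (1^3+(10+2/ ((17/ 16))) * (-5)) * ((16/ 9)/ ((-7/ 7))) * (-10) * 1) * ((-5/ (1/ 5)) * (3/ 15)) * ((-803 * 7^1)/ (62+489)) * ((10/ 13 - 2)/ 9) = -43460.54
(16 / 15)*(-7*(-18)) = 672 / 5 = 134.40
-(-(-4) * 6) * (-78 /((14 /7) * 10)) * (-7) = -3276 /5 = -655.20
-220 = -220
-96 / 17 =-5.65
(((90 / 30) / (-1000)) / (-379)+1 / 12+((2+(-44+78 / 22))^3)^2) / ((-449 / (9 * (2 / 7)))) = -19539971397654766625397 / 1055139074258500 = -18518858.67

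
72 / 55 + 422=423.31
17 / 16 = 1.06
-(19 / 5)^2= -361 / 25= -14.44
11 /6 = 1.83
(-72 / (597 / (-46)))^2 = 1218816 / 39601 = 30.78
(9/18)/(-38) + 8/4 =151/76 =1.99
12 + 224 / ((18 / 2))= 332 / 9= 36.89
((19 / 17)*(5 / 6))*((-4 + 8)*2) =380 / 51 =7.45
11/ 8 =1.38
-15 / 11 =-1.36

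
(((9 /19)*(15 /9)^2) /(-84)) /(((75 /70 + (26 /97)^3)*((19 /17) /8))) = -1551544100 /15092860197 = -0.10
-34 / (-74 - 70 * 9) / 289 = 1 / 5984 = 0.00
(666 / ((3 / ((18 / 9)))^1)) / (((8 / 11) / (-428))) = -261294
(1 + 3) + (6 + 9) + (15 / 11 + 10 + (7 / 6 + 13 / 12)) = 1435 / 44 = 32.61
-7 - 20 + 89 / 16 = -21.44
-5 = -5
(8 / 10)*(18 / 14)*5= 36 / 7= 5.14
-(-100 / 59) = 100 / 59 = 1.69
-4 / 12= -1 / 3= -0.33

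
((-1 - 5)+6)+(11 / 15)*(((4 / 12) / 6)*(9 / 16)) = 11 / 480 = 0.02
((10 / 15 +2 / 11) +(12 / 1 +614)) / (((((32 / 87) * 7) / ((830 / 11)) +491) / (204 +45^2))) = 554922946290 / 195016657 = 2845.52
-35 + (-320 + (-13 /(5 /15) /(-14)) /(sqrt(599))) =-355 + 39 * sqrt(599) /8386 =-354.89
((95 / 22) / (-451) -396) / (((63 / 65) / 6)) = -255398455 / 104181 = -2451.49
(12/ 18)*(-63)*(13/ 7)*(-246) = 19188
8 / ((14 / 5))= 20 / 7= 2.86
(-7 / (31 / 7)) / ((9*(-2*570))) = 49 / 318060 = 0.00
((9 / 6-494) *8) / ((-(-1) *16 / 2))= -492.50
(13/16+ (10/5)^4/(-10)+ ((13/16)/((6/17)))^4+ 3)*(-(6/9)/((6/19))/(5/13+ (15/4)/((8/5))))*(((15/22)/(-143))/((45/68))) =4155978349951/24604806758400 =0.17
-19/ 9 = -2.11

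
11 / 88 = 1 / 8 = 0.12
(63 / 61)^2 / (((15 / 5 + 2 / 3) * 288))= 1323 / 1309792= 0.00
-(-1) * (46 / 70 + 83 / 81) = 4768 / 2835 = 1.68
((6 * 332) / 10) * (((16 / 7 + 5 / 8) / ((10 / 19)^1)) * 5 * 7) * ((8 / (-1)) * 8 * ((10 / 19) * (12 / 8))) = -1948176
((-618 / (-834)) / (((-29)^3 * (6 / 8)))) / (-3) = 412 / 30510639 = 0.00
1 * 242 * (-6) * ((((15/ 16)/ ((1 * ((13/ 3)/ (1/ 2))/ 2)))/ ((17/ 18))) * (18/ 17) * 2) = -2646270/ 3757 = -704.36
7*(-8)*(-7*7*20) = 54880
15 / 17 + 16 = 287 / 17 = 16.88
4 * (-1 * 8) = -32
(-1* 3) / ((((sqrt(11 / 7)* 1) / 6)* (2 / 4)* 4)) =-9* sqrt(77) / 11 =-7.18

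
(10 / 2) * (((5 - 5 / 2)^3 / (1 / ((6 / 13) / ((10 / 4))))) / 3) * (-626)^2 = 1884019.23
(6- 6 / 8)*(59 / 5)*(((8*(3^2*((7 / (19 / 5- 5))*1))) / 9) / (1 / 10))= -28910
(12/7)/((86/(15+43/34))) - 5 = -3418/731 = -4.68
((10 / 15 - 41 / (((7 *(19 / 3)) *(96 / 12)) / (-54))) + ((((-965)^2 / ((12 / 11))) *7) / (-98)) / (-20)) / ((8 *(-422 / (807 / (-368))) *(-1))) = -10494610249 / 5287518208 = -1.98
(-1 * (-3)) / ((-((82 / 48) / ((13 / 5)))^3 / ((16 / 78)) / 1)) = -18690048 / 8615125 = -2.17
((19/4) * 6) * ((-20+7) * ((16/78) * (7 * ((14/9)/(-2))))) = 3724/9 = 413.78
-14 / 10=-7 / 5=-1.40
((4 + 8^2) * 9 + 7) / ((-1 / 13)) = -8047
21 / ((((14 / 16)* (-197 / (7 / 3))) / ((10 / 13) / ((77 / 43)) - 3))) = 20584 / 28171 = 0.73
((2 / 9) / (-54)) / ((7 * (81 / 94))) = -94 / 137781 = -0.00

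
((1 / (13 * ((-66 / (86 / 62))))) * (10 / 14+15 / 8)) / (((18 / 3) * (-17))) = 6235 / 151927776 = 0.00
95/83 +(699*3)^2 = 364985042/83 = 4397410.14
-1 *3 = -3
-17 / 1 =-17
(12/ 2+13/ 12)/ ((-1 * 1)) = -85/ 12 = -7.08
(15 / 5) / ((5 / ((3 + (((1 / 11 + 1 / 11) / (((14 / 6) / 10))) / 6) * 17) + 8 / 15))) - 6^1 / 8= 20749 / 7700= 2.69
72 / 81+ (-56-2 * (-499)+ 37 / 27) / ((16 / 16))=25495 / 27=944.26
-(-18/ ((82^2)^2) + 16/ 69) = -361696787/ 1559820072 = -0.23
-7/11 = -0.64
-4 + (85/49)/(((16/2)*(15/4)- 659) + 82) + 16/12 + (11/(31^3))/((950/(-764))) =-2.67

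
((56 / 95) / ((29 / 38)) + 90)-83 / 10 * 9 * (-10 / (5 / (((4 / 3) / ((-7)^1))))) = 12650 / 203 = 62.32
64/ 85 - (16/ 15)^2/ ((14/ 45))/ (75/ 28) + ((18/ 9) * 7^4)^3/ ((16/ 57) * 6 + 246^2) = 3353050702202314/ 1832551125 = 1829717.41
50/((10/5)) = 25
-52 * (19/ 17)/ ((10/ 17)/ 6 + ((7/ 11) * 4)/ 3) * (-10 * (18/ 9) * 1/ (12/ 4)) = 217360/ 531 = 409.34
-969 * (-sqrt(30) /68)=57 * sqrt(30) /4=78.05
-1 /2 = -0.50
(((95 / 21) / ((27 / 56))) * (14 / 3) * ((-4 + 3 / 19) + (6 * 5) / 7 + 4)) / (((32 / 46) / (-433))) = -9809615 / 81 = -121106.36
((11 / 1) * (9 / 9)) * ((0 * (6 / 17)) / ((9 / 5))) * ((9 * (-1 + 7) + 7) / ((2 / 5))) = 0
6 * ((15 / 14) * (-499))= -3207.86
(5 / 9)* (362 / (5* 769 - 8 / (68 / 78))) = 30770 / 586881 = 0.05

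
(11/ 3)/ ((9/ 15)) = 6.11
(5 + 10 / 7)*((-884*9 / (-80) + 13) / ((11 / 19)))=384579 / 308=1248.63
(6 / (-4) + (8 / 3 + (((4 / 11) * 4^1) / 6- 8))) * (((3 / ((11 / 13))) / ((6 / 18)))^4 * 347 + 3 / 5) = -29271674.10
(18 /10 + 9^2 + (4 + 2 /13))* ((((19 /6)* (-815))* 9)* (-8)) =210050928 /13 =16157763.69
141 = 141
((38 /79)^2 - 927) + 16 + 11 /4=-22667777 /24964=-908.02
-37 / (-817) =37 / 817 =0.05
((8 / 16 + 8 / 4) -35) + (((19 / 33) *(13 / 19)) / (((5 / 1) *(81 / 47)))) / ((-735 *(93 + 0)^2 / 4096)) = -5522502861187 / 169923010950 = -32.50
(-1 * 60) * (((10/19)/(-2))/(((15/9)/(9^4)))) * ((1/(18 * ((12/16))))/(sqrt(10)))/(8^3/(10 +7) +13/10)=1487160 * sqrt(10)/101479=46.34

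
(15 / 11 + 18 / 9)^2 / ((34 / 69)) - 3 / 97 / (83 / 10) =760382091 / 33121814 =22.96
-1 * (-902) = 902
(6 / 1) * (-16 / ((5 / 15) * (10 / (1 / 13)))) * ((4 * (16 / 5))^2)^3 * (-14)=138538465099776 / 1015625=136407104.10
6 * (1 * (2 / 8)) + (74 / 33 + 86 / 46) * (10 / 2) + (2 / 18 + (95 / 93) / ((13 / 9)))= 41987591 / 1835262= 22.88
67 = 67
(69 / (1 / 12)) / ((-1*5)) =-828 / 5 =-165.60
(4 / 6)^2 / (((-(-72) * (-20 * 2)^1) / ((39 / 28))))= -0.00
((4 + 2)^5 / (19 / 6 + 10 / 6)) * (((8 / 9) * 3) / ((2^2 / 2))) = 62208 / 29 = 2145.10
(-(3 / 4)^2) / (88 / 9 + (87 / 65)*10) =-1053 / 43360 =-0.02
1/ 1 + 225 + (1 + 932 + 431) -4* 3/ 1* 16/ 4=1542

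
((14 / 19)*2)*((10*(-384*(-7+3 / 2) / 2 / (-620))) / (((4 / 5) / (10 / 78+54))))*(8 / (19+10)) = -104030080 / 222053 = -468.49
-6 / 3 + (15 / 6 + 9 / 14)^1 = 8 / 7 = 1.14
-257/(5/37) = -9509/5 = -1901.80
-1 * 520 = -520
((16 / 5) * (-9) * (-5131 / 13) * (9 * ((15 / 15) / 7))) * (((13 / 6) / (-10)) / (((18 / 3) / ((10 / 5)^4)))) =-211104 / 25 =-8444.16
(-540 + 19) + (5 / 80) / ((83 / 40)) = -86481 / 166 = -520.97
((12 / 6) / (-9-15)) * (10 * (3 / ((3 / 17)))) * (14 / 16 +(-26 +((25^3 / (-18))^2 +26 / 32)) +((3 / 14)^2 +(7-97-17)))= -10673013.40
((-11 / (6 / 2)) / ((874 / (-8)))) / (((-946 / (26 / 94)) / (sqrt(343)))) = -182*sqrt(7) / 2649531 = -0.00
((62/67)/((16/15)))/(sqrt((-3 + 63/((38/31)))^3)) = 2945*sqrt(69882)/302118276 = 0.00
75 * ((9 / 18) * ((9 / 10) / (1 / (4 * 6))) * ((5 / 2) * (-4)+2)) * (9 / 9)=-6480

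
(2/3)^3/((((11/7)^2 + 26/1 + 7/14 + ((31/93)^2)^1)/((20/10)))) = 1568/76947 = 0.02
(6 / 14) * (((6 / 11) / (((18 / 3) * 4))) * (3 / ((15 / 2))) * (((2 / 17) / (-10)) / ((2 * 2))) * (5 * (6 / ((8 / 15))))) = -27 / 41888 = -0.00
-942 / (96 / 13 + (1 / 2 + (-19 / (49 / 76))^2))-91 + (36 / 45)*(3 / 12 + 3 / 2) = -8267399476 / 91176235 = -90.67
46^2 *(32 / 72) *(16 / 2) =67712 / 9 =7523.56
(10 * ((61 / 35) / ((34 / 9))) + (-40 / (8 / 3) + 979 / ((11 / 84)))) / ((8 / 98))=1554714 / 17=91453.76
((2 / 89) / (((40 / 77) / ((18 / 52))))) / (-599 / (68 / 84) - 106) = -11781 / 665552680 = -0.00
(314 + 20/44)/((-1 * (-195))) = 1153/715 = 1.61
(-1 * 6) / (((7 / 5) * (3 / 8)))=-80 / 7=-11.43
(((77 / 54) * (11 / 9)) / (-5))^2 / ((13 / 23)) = 16500407 / 76763700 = 0.21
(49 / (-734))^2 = 2401 / 538756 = 0.00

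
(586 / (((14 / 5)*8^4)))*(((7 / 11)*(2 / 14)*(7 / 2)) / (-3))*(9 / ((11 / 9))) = -39555 / 991232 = -0.04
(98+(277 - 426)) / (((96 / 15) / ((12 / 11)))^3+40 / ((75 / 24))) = -172125 / 724672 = -0.24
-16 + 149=133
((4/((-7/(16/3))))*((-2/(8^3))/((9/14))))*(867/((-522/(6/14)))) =-289/21924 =-0.01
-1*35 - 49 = -84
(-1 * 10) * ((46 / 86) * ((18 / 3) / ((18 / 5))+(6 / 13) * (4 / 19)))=-300610 / 31863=-9.43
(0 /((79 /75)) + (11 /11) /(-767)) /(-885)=1 /678795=0.00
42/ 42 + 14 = 15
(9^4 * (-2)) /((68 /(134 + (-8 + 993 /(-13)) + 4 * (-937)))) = 315446319 /442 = 713679.45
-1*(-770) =770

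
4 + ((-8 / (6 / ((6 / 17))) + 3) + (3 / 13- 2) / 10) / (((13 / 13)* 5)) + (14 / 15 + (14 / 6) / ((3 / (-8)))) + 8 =714211 / 99450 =7.18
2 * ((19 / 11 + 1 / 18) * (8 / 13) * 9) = 2824 / 143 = 19.75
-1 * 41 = -41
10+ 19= 29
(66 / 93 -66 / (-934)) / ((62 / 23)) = 0.29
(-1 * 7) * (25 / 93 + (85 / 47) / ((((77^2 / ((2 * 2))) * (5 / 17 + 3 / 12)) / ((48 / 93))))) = -258873035 / 136982769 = -1.89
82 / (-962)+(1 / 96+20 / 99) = 193825 / 1523808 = 0.13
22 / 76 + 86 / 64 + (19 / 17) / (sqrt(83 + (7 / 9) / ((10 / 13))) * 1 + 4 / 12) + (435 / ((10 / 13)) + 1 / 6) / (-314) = -705399295 / 4084466784 + 19 * sqrt(75610) / 42789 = -0.05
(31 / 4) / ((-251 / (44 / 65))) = -341 / 16315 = -0.02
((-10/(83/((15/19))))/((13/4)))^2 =360000/420291001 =0.00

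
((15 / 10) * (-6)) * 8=-72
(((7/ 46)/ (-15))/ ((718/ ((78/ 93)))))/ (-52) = 7/ 30716040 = 0.00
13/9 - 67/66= 85/198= 0.43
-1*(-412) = 412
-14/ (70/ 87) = -87/ 5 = -17.40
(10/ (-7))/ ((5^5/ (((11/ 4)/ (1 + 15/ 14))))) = -11/ 18125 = -0.00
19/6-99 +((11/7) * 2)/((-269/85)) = -1093945/11298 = -96.83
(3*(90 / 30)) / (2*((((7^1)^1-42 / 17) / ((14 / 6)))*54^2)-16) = 153 / 192184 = 0.00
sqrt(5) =2.24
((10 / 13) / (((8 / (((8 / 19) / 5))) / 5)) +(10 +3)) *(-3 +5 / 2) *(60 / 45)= -6442 / 741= -8.69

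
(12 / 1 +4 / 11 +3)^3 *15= 72402135 / 1331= 54396.80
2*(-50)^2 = 5000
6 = 6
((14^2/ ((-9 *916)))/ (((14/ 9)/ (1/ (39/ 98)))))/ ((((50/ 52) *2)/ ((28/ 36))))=-2401/ 154575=-0.02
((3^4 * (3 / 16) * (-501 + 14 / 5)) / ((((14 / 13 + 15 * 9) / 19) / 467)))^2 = 4875146488513747082169 / 20027910400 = 243417630254.31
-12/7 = -1.71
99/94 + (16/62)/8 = 3163/2914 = 1.09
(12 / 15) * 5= 4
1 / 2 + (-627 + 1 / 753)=-943507 / 1506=-626.50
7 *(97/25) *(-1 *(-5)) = 679/5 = 135.80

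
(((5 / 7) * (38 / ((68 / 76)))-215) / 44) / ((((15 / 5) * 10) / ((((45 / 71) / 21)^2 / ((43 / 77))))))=-329625 / 1444508632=-0.00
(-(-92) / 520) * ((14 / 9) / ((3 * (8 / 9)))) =161 / 1560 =0.10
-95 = -95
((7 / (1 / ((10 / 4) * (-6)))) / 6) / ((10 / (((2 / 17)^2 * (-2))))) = 0.05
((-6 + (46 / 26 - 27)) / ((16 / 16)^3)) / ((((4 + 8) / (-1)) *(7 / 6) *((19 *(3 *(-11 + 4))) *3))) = -29 / 15561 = -0.00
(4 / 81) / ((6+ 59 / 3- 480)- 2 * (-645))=4 / 67689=0.00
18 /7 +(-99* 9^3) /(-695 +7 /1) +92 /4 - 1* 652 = -2511683 /4816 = -521.53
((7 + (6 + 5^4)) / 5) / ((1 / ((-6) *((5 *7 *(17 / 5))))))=-455532 / 5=-91106.40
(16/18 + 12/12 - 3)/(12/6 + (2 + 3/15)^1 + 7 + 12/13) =-0.09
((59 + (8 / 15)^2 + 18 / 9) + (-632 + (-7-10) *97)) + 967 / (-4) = -2215319 / 900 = -2461.47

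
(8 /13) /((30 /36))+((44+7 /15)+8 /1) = 2075 /39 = 53.21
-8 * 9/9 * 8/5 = -64/5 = -12.80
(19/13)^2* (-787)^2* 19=4248251971/169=25137585.63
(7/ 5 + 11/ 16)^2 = 27889/ 6400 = 4.36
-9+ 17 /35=-298 /35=-8.51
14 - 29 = -15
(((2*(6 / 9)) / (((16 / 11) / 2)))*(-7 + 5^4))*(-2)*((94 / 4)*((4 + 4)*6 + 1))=-2609299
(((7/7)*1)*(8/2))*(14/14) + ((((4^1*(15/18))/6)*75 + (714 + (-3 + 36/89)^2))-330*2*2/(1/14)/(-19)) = 785169038/451497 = 1739.03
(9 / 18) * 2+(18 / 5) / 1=23 / 5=4.60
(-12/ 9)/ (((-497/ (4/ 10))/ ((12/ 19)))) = 32/ 47215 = 0.00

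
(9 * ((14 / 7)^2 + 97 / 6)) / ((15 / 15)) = 181.50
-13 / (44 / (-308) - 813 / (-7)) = -13 / 116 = -0.11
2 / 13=0.15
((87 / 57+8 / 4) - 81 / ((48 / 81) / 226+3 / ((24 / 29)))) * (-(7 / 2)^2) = 31631531 / 137332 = 230.33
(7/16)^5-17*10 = -178241113/1048576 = -169.98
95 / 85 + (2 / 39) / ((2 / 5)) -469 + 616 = 98287 / 663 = 148.25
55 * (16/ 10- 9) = -407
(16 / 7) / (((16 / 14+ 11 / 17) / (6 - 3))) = 272 / 71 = 3.83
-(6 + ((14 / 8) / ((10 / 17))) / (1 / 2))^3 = -13651919 / 8000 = -1706.49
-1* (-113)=113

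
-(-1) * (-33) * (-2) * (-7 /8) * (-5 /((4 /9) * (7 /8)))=1485 /2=742.50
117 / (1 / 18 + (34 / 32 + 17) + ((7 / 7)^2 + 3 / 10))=84240 / 13981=6.03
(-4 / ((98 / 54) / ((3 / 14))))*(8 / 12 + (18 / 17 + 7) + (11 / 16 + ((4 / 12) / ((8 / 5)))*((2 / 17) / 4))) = -14823 / 3332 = -4.45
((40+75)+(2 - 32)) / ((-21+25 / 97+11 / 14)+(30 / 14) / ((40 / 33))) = -461720 / 98801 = -4.67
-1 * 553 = -553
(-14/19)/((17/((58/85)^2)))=-47096/2333675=-0.02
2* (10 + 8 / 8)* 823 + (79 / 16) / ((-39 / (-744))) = 473205 / 26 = 18200.19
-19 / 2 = -9.50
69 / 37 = 1.86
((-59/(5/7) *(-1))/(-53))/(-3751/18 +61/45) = 2478/329183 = 0.01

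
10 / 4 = 5 / 2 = 2.50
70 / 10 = 7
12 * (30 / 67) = 360 / 67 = 5.37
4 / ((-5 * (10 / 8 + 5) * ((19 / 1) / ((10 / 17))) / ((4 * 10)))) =-256 / 1615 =-0.16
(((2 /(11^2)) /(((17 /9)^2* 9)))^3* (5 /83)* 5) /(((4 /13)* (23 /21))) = 9950850 /81631084745773981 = 0.00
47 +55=102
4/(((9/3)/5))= 20/3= 6.67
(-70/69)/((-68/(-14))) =-245/1173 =-0.21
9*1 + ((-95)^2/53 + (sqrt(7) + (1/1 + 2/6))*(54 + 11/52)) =2819*sqrt(7)/52 + 519985/2067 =395.00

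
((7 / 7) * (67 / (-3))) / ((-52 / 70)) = 2345 / 78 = 30.06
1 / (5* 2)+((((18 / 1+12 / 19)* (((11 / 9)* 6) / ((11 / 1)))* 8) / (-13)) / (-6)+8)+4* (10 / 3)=56087 / 2470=22.71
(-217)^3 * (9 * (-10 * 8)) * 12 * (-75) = -6621466824000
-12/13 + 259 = 3355/13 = 258.08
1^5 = 1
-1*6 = -6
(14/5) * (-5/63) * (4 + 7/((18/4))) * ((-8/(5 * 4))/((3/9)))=40/27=1.48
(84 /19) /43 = 84 /817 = 0.10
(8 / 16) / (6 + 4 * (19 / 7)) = 7 / 236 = 0.03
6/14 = 3/7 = 0.43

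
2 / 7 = 0.29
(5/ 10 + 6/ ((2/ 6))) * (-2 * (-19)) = 703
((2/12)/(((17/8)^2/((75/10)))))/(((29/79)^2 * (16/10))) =312050/243049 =1.28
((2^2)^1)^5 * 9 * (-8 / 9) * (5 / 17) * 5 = -204800 / 17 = -12047.06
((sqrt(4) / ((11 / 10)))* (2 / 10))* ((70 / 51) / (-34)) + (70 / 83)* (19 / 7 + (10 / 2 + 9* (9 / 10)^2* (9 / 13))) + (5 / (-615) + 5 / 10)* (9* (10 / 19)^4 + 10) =2933578366848163 / 183277956157010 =16.01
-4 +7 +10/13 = 49/13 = 3.77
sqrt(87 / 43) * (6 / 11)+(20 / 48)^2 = 0.95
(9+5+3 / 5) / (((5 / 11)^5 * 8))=11756723 / 125000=94.05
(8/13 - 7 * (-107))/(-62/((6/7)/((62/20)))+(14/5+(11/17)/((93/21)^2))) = -4776121950/1410636773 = -3.39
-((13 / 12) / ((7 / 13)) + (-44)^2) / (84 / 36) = -162793 / 196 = -830.58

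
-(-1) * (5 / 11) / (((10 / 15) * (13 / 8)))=60 / 143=0.42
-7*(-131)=917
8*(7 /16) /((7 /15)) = 15 /2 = 7.50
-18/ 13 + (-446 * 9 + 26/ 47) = -2453062/ 611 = -4014.83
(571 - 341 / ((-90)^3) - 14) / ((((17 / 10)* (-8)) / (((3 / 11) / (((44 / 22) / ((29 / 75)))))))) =-11775546889 / 5452920000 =-2.16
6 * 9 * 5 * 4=1080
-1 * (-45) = 45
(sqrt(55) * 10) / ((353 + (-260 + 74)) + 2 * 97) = 10 * sqrt(55) / 361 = 0.21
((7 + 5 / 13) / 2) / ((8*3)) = 2 / 13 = 0.15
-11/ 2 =-5.50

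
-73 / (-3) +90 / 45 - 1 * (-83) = 328 / 3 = 109.33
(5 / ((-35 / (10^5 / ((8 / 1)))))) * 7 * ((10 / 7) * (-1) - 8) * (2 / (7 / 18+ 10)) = 2700000 / 119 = 22689.08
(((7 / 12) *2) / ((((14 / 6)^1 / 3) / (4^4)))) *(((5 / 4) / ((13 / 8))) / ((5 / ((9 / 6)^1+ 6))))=5760 / 13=443.08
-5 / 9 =-0.56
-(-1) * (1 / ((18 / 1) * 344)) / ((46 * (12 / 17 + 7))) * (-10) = -85 / 18656496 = -0.00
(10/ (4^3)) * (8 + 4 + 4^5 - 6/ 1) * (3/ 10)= 1545/ 32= 48.28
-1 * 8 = -8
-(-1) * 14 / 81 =14 / 81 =0.17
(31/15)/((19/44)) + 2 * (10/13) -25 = -69193/3705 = -18.68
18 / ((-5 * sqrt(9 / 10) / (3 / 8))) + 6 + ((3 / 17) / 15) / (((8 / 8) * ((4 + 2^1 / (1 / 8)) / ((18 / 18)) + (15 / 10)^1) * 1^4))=4.58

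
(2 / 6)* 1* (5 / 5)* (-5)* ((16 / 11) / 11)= -80 / 363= -0.22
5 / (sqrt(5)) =sqrt(5) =2.24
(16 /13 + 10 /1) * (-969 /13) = -141474 /169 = -837.12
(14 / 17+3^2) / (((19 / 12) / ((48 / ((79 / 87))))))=8368704 / 25517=327.97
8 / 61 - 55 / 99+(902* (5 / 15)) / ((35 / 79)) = 13032059 / 19215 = 678.22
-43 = -43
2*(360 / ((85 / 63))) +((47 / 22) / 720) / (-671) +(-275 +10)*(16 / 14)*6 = -1623375964633 / 1264808160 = -1283.50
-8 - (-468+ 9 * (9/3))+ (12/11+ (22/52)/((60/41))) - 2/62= 231055631/531960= 434.35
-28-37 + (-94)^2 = 8771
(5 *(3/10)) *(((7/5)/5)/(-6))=-7/100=-0.07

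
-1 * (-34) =34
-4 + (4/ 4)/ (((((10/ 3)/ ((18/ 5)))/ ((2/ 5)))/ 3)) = -338/ 125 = -2.70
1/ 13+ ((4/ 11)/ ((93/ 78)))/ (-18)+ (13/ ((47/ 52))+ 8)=42084115/ 1875159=22.44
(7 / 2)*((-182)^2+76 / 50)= 2898483 / 25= 115939.32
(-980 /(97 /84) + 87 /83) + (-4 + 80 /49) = -335315845 /394499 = -849.98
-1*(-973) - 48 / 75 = 24309 / 25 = 972.36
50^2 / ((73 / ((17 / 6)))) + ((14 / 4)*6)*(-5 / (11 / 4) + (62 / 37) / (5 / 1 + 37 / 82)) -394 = -4365332396 / 13280817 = -328.69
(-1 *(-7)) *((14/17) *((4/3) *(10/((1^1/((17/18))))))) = 1960/27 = 72.59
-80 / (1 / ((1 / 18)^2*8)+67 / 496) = -7936 / 4031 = -1.97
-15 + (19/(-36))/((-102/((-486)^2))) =41043/34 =1207.15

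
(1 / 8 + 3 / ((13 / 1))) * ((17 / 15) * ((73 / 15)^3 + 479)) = 630774409 / 2632500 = 239.61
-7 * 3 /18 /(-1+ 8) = -1 /6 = -0.17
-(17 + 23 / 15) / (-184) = 139 / 1380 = 0.10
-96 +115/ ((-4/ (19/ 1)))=-2569/ 4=-642.25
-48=-48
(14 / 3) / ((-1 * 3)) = -14 / 9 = -1.56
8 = 8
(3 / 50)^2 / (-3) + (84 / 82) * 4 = 419877 / 102500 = 4.10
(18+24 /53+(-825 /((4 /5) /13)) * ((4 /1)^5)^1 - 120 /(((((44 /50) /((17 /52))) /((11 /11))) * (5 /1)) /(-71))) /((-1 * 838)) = 104039574321 /6351202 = 16381.08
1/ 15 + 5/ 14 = 89/ 210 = 0.42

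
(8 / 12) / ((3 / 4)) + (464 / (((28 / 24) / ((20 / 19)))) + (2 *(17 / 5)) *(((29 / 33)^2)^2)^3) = 466926299436960575256082 / 1109146527443734999065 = 420.98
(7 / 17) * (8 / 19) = 56 / 323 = 0.17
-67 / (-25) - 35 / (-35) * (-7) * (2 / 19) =923 / 475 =1.94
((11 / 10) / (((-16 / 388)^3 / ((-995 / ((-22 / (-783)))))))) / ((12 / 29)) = 1374696365463 / 1024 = 1342476919.40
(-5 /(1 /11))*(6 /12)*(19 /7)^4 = -7167655 /4802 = -1492.64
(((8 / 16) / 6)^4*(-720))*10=-25 / 72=-0.35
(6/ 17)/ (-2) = -3/ 17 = -0.18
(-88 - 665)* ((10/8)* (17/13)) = -64005/52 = -1230.87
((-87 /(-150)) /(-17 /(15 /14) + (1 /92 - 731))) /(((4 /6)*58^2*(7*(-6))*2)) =69 /16737934640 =0.00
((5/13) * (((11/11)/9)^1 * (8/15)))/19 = 8/6669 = 0.00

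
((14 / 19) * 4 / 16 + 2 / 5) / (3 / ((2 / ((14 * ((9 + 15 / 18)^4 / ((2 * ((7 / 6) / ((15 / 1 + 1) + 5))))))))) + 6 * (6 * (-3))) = 0.00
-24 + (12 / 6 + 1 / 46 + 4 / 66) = -33271 / 1518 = -21.92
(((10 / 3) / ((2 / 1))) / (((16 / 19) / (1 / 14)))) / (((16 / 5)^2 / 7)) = 0.10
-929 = -929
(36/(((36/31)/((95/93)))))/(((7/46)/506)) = 2211220/21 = 105296.19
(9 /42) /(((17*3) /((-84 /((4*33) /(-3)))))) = 3 /374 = 0.01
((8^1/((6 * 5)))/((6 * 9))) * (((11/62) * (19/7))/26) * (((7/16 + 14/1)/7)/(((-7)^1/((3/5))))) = -2299/142178400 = -0.00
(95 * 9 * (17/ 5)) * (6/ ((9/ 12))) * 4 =93024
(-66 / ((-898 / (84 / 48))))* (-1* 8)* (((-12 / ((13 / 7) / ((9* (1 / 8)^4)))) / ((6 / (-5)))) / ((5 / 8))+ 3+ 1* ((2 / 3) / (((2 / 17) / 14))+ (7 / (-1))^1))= -57928409 / 747136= -77.53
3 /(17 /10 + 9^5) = 30 /590507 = 0.00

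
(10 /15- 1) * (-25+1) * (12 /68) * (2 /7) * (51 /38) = 72 /133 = 0.54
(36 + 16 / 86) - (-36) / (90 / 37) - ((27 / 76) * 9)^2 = 50620977 / 1241840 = 40.76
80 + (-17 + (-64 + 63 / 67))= -4 / 67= -0.06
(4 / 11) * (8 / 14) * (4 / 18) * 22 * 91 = 832 / 9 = 92.44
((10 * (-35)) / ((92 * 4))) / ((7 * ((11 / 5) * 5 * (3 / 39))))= -325 / 2024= -0.16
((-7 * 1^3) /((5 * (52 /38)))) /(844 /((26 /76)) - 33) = -133 /316430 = -0.00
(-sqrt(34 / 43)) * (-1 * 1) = sqrt(1462) / 43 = 0.89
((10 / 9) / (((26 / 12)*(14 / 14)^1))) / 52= 5 / 507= 0.01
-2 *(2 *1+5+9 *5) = -104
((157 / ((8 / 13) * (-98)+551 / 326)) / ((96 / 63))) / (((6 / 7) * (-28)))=2328781 / 31797888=0.07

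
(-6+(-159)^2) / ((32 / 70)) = 884625 / 16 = 55289.06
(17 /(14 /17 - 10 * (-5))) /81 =289 /69984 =0.00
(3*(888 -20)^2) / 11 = 2260272 / 11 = 205479.27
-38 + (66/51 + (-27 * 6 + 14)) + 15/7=-21725/119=-182.56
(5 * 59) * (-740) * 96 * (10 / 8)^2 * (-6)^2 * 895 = -1055043900000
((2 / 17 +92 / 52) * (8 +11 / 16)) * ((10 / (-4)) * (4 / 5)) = -57963 / 1768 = -32.78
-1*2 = -2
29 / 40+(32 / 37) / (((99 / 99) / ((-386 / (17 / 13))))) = -6404799 / 25160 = -254.56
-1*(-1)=1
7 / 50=0.14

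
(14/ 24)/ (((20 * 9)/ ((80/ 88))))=7/ 2376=0.00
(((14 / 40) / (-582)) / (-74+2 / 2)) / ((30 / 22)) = 77 / 12745800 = 0.00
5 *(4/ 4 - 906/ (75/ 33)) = -1988.20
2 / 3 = 0.67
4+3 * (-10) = -26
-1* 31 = -31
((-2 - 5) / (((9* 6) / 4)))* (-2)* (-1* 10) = -280 / 27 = -10.37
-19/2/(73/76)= -722/73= -9.89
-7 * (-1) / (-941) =-7 / 941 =-0.01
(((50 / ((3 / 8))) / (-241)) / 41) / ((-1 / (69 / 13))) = 9200 / 128453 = 0.07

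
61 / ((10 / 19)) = 115.90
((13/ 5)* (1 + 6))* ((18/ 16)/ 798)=39/ 1520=0.03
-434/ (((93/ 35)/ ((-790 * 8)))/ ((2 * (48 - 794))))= -4620425600/ 3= -1540141866.67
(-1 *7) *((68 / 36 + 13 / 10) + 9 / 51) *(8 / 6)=-72086 / 2295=-31.41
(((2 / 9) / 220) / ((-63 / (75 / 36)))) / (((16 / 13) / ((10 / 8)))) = -325 / 9580032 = -0.00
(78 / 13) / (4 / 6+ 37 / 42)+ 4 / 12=821 / 195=4.21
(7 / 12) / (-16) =-7 / 192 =-0.04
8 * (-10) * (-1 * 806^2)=51970880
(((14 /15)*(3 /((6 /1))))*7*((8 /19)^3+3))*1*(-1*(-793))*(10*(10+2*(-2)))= 477886.15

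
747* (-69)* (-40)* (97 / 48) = 8332785 / 2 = 4166392.50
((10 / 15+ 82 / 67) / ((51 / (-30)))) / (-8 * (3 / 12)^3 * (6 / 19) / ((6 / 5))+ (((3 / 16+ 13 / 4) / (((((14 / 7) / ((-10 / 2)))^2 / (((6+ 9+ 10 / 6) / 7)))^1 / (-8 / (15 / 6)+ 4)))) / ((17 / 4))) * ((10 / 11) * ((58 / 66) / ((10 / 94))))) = -26685120 / 1734309673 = -0.02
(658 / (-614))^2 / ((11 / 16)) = 1.67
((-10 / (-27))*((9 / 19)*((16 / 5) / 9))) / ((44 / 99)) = 8 / 57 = 0.14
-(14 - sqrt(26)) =-14 + sqrt(26) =-8.90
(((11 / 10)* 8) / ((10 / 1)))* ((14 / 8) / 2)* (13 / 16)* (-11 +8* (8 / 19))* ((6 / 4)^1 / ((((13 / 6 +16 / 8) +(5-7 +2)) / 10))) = -17.19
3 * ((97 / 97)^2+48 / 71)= 357 / 71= 5.03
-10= -10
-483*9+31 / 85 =-369464 / 85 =-4346.64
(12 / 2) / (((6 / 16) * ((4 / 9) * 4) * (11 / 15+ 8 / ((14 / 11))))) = 945 / 737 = 1.28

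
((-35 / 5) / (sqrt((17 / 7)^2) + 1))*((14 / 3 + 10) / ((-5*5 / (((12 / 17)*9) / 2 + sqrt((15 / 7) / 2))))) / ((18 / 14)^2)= 3773*sqrt(210) / 72900 + 26411 / 11475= 3.05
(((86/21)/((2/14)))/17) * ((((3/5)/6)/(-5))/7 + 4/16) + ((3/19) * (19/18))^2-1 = -59491/107100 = -0.56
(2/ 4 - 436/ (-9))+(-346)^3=-745590367/ 18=-41421687.06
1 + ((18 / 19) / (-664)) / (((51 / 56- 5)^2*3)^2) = 1.00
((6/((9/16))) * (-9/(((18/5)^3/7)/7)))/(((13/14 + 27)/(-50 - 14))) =21952000/95013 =231.04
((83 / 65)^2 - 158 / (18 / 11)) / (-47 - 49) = 902381 / 912600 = 0.99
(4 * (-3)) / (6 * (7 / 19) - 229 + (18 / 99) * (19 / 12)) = 15048 / 284033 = 0.05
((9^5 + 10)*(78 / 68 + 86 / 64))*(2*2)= 80024945 / 136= 588418.71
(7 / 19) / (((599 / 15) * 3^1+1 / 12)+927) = 0.00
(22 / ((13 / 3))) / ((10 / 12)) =396 / 65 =6.09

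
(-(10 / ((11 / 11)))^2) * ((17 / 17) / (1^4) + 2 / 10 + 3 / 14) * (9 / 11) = -810 / 7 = -115.71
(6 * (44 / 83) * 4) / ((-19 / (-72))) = 76032 / 1577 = 48.21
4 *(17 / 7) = 68 / 7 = 9.71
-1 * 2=-2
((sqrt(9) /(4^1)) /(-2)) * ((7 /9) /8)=-7 /192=-0.04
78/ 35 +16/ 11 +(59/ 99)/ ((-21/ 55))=22061/ 10395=2.12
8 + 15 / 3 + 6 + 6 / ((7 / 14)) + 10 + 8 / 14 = 291 / 7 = 41.57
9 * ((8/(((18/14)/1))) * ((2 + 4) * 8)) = 2688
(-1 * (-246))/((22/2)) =246/11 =22.36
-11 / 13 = -0.85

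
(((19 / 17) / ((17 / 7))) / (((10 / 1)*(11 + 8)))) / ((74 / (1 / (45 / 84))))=49 / 801975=0.00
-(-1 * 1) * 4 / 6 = 2 / 3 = 0.67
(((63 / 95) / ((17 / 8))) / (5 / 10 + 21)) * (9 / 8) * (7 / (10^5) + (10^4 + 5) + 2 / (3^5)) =1701851911907 / 10416750000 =163.38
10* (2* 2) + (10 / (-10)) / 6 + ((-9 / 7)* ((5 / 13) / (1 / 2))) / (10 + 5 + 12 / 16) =152003 / 3822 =39.77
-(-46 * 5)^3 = 12167000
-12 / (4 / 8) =-24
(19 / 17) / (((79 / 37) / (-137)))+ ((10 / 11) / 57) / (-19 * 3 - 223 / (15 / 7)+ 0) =-24315864367 / 339069896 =-71.71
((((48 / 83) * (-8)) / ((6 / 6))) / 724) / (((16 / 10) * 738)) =-10 / 1847829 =-0.00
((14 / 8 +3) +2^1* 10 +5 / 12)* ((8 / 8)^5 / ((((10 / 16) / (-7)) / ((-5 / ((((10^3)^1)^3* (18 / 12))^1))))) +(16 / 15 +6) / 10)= 17.78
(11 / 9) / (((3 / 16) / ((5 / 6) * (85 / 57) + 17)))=549032 / 4617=118.92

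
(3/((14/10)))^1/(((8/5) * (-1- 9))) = -15/112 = -0.13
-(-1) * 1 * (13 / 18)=13 / 18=0.72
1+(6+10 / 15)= 23 / 3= 7.67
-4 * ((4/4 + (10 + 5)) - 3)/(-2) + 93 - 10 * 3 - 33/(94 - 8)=7621/86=88.62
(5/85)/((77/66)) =6/119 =0.05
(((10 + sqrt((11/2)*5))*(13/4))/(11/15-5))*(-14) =162.56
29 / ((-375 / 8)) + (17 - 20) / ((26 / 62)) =-7.77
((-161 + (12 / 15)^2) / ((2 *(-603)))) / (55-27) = 4009 / 844200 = 0.00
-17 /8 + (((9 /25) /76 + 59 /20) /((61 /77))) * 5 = 766041 /46360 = 16.52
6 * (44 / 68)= 66 / 17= 3.88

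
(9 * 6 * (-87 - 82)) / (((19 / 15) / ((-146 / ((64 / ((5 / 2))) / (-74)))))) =-924349725 / 304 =-3040624.10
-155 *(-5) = 775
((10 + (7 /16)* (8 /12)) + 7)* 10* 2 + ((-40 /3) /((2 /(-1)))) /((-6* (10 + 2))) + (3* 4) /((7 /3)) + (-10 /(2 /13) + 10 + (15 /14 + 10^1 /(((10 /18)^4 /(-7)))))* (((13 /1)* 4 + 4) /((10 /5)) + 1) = -1064219923 /47250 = -22523.17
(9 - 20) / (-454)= 11 / 454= 0.02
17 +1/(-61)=1036/61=16.98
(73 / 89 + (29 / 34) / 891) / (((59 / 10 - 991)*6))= -0.00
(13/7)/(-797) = -13/5579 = -0.00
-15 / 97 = -0.15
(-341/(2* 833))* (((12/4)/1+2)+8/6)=-6479/4998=-1.30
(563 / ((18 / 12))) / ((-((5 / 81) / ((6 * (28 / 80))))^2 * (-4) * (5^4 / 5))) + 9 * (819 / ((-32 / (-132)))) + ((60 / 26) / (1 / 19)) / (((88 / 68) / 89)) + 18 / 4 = 766258494207 / 22343750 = 34294.09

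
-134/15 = -8.93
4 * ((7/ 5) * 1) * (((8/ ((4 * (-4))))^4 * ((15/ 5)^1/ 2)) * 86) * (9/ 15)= 2709/ 100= 27.09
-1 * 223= -223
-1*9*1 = -9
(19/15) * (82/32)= 779/240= 3.25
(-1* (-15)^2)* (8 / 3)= -600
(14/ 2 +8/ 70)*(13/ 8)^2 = 42081/ 2240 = 18.79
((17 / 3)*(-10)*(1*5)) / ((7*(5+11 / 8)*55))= -80 / 693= -0.12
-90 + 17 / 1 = -73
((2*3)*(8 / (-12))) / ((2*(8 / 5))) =-5 / 4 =-1.25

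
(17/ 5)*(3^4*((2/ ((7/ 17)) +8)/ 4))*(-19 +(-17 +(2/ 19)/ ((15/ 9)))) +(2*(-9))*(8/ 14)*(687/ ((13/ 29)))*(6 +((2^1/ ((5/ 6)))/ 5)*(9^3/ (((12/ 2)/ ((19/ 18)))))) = -6772598973/ 6175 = -1096777.16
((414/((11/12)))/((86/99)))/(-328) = -5589/3526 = -1.59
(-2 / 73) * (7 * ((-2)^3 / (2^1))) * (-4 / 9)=-224 / 657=-0.34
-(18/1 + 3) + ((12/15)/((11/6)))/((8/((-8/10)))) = -5787/275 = -21.04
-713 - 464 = -1177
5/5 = 1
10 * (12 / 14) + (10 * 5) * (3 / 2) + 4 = 613 / 7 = 87.57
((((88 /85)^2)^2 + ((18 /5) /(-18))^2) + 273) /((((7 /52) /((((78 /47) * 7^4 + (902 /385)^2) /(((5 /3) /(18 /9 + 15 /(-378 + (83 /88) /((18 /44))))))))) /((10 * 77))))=59831949855563749088651712 /8129744912734375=7359634342.50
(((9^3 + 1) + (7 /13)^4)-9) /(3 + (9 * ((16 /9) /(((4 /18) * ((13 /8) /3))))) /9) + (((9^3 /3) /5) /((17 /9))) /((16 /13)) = 551142481 /8963760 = 61.49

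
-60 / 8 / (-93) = 5 / 62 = 0.08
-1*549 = -549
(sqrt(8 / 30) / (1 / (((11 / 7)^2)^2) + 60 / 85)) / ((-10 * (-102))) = 14641 * sqrt(15) / 97429050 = 0.00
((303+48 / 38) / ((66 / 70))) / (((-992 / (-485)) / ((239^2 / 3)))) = 1868475034825 / 621984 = 3004056.43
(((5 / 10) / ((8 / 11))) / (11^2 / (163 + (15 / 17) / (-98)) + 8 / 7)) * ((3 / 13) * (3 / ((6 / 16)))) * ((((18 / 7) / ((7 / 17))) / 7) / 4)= 457006869 / 3043540136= 0.15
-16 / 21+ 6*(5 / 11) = 454 / 231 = 1.97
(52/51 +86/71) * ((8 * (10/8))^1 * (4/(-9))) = -323120/32589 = -9.92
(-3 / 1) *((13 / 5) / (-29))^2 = -507 / 21025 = -0.02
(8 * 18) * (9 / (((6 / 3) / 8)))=5184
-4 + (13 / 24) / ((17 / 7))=-1541 / 408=-3.78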